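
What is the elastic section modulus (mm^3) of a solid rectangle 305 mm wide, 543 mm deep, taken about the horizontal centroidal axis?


S = b * h^2 / 6
= 305 * 543^2 / 6
= 305 * 294849 / 6
= 14988157.5 mm^3

14988157.5 mm^3


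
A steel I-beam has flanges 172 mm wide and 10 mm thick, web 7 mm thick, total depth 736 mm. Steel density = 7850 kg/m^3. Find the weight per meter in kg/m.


A_flanges = 2 * 172 * 10 = 3440 mm^2
A_web = (736 - 2 * 10) * 7 = 5012 mm^2
A_total = 3440 + 5012 = 8452 mm^2 = 0.008452 m^2
Weight = rho * A = 7850 * 0.008452 = 66.3482 kg/m

66.3482 kg/m


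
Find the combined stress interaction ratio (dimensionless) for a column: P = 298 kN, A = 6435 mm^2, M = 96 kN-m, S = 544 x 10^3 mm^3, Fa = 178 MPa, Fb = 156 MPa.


f_a = P / A = 298000.0 / 6435 = 46.3092 MPa
f_b = M / S = 96000000.0 / 544000.0 = 176.4706 MPa
Ratio = f_a / Fa + f_b / Fb
= 46.3092 / 178 + 176.4706 / 156
= 1.3914 (dimensionless)

1.3914 (dimensionless)


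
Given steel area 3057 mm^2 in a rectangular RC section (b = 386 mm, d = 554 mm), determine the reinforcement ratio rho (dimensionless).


rho = As / (b * d)
= 3057 / (386 * 554)
= 3057 / 213844
= 0.014295 (dimensionless)

0.014295 (dimensionless)


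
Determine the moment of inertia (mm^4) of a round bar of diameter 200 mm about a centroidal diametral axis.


r = d / 2 = 200 / 2 = 100.0 mm
I = pi * r^4 / 4 = pi * 100.0^4 / 4
= 78539816.34 mm^4

78539816.34 mm^4


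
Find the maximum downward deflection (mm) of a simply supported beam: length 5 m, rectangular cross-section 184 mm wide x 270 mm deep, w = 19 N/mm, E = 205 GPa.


I = 184 * 270^3 / 12 = 301806000.0 mm^4
L = 5000.0 mm, w = 19 N/mm, E = 205000.0 MPa
delta = 5 * w * L^4 / (384 * E * I)
= 5 * 19 * 5000.0^4 / (384 * 205000.0 * 301806000.0)
= 2.4991 mm

2.4991 mm


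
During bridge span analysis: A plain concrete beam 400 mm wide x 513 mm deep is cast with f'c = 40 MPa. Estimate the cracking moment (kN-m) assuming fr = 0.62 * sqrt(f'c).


fr = 0.62 * sqrt(40) = 0.62 * 6.3246 = 3.9212 MPa
I = 400 * 513^3 / 12 = 4500189900.0 mm^4
y_t = 256.5 mm
M_cr = fr * I / y_t = 3.9212 * 4500189900.0 / 256.5 N-mm
= 68.7963 kN-m

68.7963 kN-m


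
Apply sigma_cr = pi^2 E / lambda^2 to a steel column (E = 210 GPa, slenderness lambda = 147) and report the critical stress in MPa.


sigma_cr = pi^2 * E / lambda^2
= 9.8696 * 210000.0 / 147^2
= 9.8696 * 210000.0 / 21609
= 95.9145 MPa

95.9145 MPa


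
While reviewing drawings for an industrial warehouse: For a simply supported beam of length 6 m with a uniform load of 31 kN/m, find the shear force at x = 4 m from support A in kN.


R_A = w * L / 2 = 31 * 6 / 2 = 93.0 kN
V(x) = R_A - w * x = 93.0 - 31 * 4
= -31.0 kN

-31.0 kN


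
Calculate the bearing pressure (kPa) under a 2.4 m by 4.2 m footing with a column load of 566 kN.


A = 2.4 * 4.2 = 10.08 m^2
q = P / A = 566 / 10.08
= 56.1508 kPa

56.1508 kPa


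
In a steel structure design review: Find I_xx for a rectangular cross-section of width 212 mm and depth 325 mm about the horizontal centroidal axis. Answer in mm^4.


I = b * h^3 / 12
= 212 * 325^3 / 12
= 212 * 34328125 / 12
= 606463541.67 mm^4

606463541.67 mm^4


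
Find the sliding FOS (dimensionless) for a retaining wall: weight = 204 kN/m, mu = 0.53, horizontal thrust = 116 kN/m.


Resisting force = mu * W = 0.53 * 204 = 108.12 kN/m
FOS = Resisting / Driving = 108.12 / 116
= 0.9321 (dimensionless)

0.9321 (dimensionless)


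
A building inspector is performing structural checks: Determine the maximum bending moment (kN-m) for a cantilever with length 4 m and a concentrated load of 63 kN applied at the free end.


For a cantilever with a point load at the free end:
M_max = P * L = 63 * 4 = 252 kN-m

252 kN-m


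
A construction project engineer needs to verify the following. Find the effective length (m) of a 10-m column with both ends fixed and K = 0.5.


L_eff = K * L
= 0.5 * 10
= 5.0 m

5.0 m


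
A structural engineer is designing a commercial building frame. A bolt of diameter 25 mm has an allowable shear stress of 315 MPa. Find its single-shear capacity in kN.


A = pi * d^2 / 4 = pi * 25^2 / 4 = 490.8739 mm^2
V = f_v * A / 1000 = 315 * 490.8739 / 1000
= 154.6253 kN

154.6253 kN


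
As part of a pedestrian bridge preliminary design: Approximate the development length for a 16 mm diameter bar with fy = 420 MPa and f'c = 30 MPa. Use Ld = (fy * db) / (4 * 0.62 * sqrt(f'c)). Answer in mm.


Ld = (fy * db) / (4 * 0.62 * sqrt(f'c))
= (420 * 16) / (4 * 0.62 * sqrt(30))
= 6720 / 13.5835
= 494.72 mm

494.72 mm


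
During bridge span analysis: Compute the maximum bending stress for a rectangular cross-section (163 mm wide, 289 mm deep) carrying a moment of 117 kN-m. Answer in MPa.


I = b * h^3 / 12 = 163 * 289^3 / 12 = 327868645.58 mm^4
y = h / 2 = 289 / 2 = 144.5 mm
M = 117 kN-m = 117000000.0 N-mm
sigma = M * y / I = 117000000.0 * 144.5 / 327868645.58
= 51.56 MPa

51.56 MPa


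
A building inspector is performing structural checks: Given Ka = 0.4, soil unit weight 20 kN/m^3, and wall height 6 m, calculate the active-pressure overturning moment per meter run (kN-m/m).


Pa = 0.5 * Ka * gamma * H^2
= 0.5 * 0.4 * 20 * 6^2
= 144.0 kN/m
Arm = H / 3 = 6 / 3 = 2.0 m
Mo = Pa * arm = Pa * H / 3 = 144.0 * 6 / 3 = 288.0 kN-m/m

288.0 kN-m/m


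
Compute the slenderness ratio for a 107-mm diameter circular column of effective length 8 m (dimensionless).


Radius of gyration r = d / 4 = 107 / 4 = 26.75 mm
L_eff = 8000.0 mm
Slenderness ratio = L / r = 8000.0 / 26.75 = 299.07 (dimensionless)

299.07 (dimensionless)


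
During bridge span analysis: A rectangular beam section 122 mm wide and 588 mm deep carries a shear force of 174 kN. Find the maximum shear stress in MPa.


A = b * h = 122 * 588 = 71736 mm^2
V = 174 kN = 174000.0 N
tau_max = 1.5 * V / A = 1.5 * 174000.0 / 71736
= 3.6383 MPa

3.6383 MPa


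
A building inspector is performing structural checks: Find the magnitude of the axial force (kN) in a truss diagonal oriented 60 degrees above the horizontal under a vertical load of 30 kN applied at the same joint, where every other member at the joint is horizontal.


At the joint, only the diagonal has a vertical component, so vertical equilibrium gives:
F * sin(60) = 30
F = 30 / sin(60)
= 30 / 0.866025
= 34.64 kN

34.64 kN


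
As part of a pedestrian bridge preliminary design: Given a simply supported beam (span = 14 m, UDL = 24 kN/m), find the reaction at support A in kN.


Total load = w * L = 24 * 14 = 336 kN
By symmetry, each reaction R = total / 2 = 336 / 2 = 168.0 kN

168.0 kN


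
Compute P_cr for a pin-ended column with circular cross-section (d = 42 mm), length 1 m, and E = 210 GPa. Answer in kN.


I = pi * d^4 / 64 = 152745.02 mm^4
L = 1000.0 mm
P_cr = pi^2 * E * I / L^2
= 9.8696 * 210000.0 * 152745.02 / 1000.0^2
= 316581.91 N = 316.5819 kN

316.5819 kN


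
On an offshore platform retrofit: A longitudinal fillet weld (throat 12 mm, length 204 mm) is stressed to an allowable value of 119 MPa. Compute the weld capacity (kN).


Strength = throat * length * allowable stress
= 12 * 204 * 119 N
= 291312 N
= 291.31 kN

291.31 kN


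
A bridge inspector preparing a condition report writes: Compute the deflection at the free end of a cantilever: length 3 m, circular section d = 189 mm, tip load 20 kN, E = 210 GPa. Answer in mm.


I = pi * d^4 / 64 = pi * 189^4 / 64 = 62635004.85 mm^4
L = 3000.0 mm, P = 20000.0 N, E = 210000.0 MPa
delta = P * L^3 / (3 * E * I)
= 20000.0 * 3000.0^3 / (3 * 210000.0 * 62635004.85)
= 13.6847 mm

13.6847 mm


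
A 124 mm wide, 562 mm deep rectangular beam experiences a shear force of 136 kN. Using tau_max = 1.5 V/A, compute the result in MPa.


A = b * h = 124 * 562 = 69688 mm^2
V = 136 kN = 136000.0 N
tau_max = 1.5 * V / A = 1.5 * 136000.0 / 69688
= 2.9273 MPa

2.9273 MPa


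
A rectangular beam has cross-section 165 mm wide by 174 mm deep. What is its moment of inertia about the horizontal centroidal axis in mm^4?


I = b * h^3 / 12
= 165 * 174^3 / 12
= 165 * 5268024 / 12
= 72435330.0 mm^4

72435330.0 mm^4


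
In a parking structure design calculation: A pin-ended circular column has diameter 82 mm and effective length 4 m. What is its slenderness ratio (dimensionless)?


Radius of gyration r = d / 4 = 82 / 4 = 20.5 mm
L_eff = 4000.0 mm
Slenderness ratio = L / r = 4000.0 / 20.5 = 195.12 (dimensionless)

195.12 (dimensionless)


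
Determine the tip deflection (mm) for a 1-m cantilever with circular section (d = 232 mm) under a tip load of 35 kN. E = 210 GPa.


I = pi * d^4 / 64 = pi * 232^4 / 64 = 142207282.79 mm^4
L = 1000.0 mm, P = 35000.0 N, E = 210000.0 MPa
delta = P * L^3 / (3 * E * I)
= 35000.0 * 1000.0^3 / (3 * 210000.0 * 142207282.79)
= 0.3907 mm

0.3907 mm


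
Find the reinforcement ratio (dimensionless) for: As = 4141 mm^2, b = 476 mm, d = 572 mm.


rho = As / (b * d)
= 4141 / (476 * 572)
= 4141 / 272272
= 0.015209 (dimensionless)

0.015209 (dimensionless)


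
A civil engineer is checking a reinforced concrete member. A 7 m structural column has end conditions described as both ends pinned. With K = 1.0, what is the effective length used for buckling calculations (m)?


L_eff = K * L
= 1.0 * 7
= 7.0 m

7.0 m


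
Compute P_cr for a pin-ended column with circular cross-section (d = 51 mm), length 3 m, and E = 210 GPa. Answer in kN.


I = pi * d^4 / 64 = 332086.03 mm^4
L = 3000.0 mm
P_cr = pi^2 * E * I / L^2
= 9.8696 * 210000.0 * 332086.03 / 3000.0^2
= 76476.35 N = 76.4763 kN

76.4763 kN


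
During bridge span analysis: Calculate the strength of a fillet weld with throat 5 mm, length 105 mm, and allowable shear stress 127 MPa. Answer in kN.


Strength = throat * length * allowable stress
= 5 * 105 * 127 N
= 66675 N
= 66.67 kN

66.67 kN


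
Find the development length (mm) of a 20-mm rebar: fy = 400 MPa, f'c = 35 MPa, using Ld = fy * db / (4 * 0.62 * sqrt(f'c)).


Ld = (fy * db) / (4 * 0.62 * sqrt(f'c))
= (400 * 20) / (4 * 0.62 * sqrt(35))
= 8000 / 14.6719
= 545.26 mm

545.26 mm


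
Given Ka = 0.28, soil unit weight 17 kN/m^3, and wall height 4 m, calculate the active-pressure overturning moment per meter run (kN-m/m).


Pa = 0.5 * Ka * gamma * H^2
= 0.5 * 0.28 * 17 * 4^2
= 38.08 kN/m
Arm = H / 3 = 4 / 3 = 1.3333 m
Mo = Pa * arm = Pa * H / 3 = 38.08 * 4 / 3 = 50.7733 kN-m/m

50.7733 kN-m/m


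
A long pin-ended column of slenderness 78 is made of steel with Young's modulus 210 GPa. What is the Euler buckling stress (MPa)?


sigma_cr = pi^2 * E / lambda^2
= 9.8696 * 210000.0 / 78^2
= 9.8696 * 210000.0 / 6084
= 340.6668 MPa

340.6668 MPa


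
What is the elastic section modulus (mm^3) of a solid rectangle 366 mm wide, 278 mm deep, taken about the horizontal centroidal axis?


S = b * h^2 / 6
= 366 * 278^2 / 6
= 366 * 77284 / 6
= 4714324.0 mm^3

4714324.0 mm^3


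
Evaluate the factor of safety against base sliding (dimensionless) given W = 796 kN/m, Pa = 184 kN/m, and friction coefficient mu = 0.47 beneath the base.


Resisting force = mu * W = 0.47 * 796 = 374.12 kN/m
FOS = Resisting / Driving = 374.12 / 184
= 2.0333 (dimensionless)

2.0333 (dimensionless)


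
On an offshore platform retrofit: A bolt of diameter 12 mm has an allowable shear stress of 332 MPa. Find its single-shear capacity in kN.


A = pi * d^2 / 4 = pi * 12^2 / 4 = 113.0973 mm^2
V = f_v * A / 1000 = 332 * 113.0973 / 1000
= 37.5483 kN

37.5483 kN


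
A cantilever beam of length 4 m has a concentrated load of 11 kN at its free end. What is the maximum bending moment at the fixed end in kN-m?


For a cantilever with a point load at the free end:
M_max = P * L = 11 * 4 = 44 kN-m

44 kN-m


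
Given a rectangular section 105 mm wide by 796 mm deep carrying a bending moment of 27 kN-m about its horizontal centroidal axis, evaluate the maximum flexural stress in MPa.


I = b * h^3 / 12 = 105 * 796^3 / 12 = 4413135440.0 mm^4
y = h / 2 = 796 / 2 = 398.0 mm
M = 27 kN-m = 27000000.0 N-mm
sigma = M * y / I = 27000000.0 * 398.0 / 4413135440.0
= 2.44 MPa

2.44 MPa


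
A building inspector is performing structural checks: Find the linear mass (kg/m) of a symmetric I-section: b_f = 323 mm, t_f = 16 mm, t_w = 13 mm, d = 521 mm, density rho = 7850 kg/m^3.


A_flanges = 2 * 323 * 16 = 10336 mm^2
A_web = (521 - 2 * 16) * 13 = 6357 mm^2
A_total = 10336 + 6357 = 16693 mm^2 = 0.016693 m^2
Weight = rho * A = 7850 * 0.016693 = 131.0401 kg/m

131.0401 kg/m


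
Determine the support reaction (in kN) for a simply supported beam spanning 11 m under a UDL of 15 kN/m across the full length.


Total load = w * L = 15 * 11 = 165 kN
By symmetry, each reaction R = total / 2 = 165 / 2 = 82.5 kN

82.5 kN


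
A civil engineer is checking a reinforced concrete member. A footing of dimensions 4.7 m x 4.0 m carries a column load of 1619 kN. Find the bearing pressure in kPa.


A = 4.7 * 4.0 = 18.8 m^2
q = P / A = 1619 / 18.8
= 86.117 kPa

86.117 kPa


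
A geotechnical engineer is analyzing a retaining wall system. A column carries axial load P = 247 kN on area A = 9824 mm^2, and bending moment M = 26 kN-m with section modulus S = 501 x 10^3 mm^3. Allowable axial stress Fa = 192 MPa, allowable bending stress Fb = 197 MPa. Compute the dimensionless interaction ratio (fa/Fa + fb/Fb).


f_a = P / A = 247000.0 / 9824 = 25.1425 MPa
f_b = M / S = 26000000.0 / 501000.0 = 51.8962 MPa
Ratio = f_a / Fa + f_b / Fb
= 25.1425 / 192 + 51.8962 / 197
= 0.3944 (dimensionless)

0.3944 (dimensionless)


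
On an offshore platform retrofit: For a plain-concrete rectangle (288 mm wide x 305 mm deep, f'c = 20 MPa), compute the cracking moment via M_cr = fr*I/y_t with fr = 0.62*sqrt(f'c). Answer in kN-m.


fr = 0.62 * sqrt(20) = 0.62 * 4.4721 = 2.7727 MPa
I = 288 * 305^3 / 12 = 680943000.0 mm^4
y_t = 152.5 mm
M_cr = fr * I / y_t = 2.7727 * 680943000.0 / 152.5 N-mm
= 12.3808 kN-m

12.3808 kN-m


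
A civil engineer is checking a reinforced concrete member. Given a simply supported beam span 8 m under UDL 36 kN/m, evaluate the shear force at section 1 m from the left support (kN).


R_A = w * L / 2 = 36 * 8 / 2 = 144.0 kN
V(x) = R_A - w * x = 144.0 - 36 * 1
= 108.0 kN

108.0 kN


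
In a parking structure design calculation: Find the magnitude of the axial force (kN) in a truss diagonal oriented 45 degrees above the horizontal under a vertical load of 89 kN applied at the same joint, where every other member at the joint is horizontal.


At the joint, only the diagonal has a vertical component, so vertical equilibrium gives:
F * sin(45) = 89
F = 89 / sin(45)
= 89 / 0.707107
= 125.86 kN

125.86 kN


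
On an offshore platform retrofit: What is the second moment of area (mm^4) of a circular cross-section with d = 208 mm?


r = d / 2 = 208 / 2 = 104.0 mm
I = pi * r^4 / 4 = pi * 104.0^4 / 4
= 91880476.45 mm^4

91880476.45 mm^4


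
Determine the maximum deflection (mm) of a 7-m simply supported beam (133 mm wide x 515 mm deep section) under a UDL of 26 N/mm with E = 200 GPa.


I = 133 * 515^3 / 12 = 1513882197.92 mm^4
L = 7000.0 mm, w = 26 N/mm, E = 200000.0 MPa
delta = 5 * w * L^4 / (384 * E * I)
= 5 * 26 * 7000.0^4 / (384 * 200000.0 * 1513882197.92)
= 2.6846 mm

2.6846 mm


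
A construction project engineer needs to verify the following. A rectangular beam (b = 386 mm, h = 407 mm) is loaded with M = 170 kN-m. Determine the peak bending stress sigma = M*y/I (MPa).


I = b * h^3 / 12 = 386 * 407^3 / 12 = 2168649099.83 mm^4
y = h / 2 = 407 / 2 = 203.5 mm
M = 170 kN-m = 170000000.0 N-mm
sigma = M * y / I = 170000000.0 * 203.5 / 2168649099.83
= 15.95 MPa

15.95 MPa


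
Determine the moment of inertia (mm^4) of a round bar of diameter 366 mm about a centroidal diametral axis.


r = d / 2 = 366 / 2 = 183.0 mm
I = pi * r^4 / 4 = pi * 183.0^4 / 4
= 880834345.46 mm^4

880834345.46 mm^4


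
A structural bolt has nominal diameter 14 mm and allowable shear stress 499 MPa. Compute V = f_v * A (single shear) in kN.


A = pi * d^2 / 4 = pi * 14^2 / 4 = 153.938 mm^2
V = f_v * A / 1000 = 499 * 153.938 / 1000
= 76.8151 kN

76.8151 kN


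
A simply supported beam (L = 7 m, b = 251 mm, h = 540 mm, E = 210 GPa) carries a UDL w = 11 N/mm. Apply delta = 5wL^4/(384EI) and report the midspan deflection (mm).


I = 251 * 540^3 / 12 = 3293622000.0 mm^4
L = 7000.0 mm, w = 11 N/mm, E = 210000.0 MPa
delta = 5 * w * L^4 / (384 * E * I)
= 5 * 11 * 7000.0^4 / (384 * 210000.0 * 3293622000.0)
= 0.4972 mm

0.4972 mm


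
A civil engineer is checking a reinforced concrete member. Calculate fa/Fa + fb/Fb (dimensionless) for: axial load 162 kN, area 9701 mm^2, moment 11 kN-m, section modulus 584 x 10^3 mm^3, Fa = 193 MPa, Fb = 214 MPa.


f_a = P / A = 162000.0 / 9701 = 16.6993 MPa
f_b = M / S = 11000000.0 / 584000.0 = 18.8356 MPa
Ratio = f_a / Fa + f_b / Fb
= 16.6993 / 193 + 18.8356 / 214
= 0.1745 (dimensionless)

0.1745 (dimensionless)


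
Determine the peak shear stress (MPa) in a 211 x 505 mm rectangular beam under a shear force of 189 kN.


A = b * h = 211 * 505 = 106555 mm^2
V = 189 kN = 189000.0 N
tau_max = 1.5 * V / A = 1.5 * 189000.0 / 106555
= 2.6606 MPa

2.6606 MPa


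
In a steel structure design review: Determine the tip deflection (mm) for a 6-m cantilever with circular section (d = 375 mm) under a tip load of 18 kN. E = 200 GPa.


I = pi * d^4 / 64 = pi * 375^4 / 64 = 970722217.33 mm^4
L = 6000.0 mm, P = 18000.0 N, E = 200000.0 MPa
delta = P * L^3 / (3 * E * I)
= 18000.0 * 6000.0^3 / (3 * 200000.0 * 970722217.33)
= 6.6754 mm

6.6754 mm


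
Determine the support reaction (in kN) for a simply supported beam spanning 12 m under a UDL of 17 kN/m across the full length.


Total load = w * L = 17 * 12 = 204 kN
By symmetry, each reaction R = total / 2 = 204 / 2 = 102.0 kN

102.0 kN


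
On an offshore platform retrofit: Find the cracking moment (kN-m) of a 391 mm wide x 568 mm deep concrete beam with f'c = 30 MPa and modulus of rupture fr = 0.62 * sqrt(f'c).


fr = 0.62 * sqrt(30) = 0.62 * 5.4772 = 3.3959 MPa
I = 391 * 568^3 / 12 = 5970909909.33 mm^4
y_t = 284.0 mm
M_cr = fr * I / y_t = 3.3959 * 5970909909.33 / 284.0 N-mm
= 71.3961 kN-m

71.3961 kN-m


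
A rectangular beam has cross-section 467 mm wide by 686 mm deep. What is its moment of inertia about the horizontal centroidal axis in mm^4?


I = b * h^3 / 12
= 467 * 686^3 / 12
= 467 * 322828856 / 12
= 12563422979.33 mm^4

12563422979.33 mm^4


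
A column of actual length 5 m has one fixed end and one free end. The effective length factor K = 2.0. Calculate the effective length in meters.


L_eff = K * L
= 2.0 * 5
= 10.0 m

10.0 m


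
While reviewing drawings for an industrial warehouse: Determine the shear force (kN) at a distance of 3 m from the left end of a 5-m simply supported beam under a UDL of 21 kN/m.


R_A = w * L / 2 = 21 * 5 / 2 = 52.5 kN
V(x) = R_A - w * x = 52.5 - 21 * 3
= -10.5 kN

-10.5 kN


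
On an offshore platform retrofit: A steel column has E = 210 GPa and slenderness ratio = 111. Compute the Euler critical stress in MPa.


sigma_cr = pi^2 * E / lambda^2
= 9.8696 * 210000.0 / 111^2
= 9.8696 * 210000.0 / 12321
= 168.2182 MPa

168.2182 MPa


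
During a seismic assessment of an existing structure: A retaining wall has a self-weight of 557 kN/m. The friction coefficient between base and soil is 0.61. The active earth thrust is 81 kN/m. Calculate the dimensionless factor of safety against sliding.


Resisting force = mu * W = 0.61 * 557 = 339.77 kN/m
FOS = Resisting / Driving = 339.77 / 81
= 4.1947 (dimensionless)

4.1947 (dimensionless)


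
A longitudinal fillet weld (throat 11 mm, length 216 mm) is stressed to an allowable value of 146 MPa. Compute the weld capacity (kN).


Strength = throat * length * allowable stress
= 11 * 216 * 146 N
= 346896 N
= 346.9 kN

346.9 kN


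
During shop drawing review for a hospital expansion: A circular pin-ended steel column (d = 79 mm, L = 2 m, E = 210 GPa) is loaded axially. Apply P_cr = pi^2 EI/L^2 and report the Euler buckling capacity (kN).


I = pi * d^4 / 64 = 1911957.63 mm^4
L = 2000.0 mm
P_cr = pi^2 * E * I / L^2
= 9.8696 * 210000.0 * 1911957.63 / 2000.0^2
= 990688.94 N = 990.6889 kN

990.6889 kN


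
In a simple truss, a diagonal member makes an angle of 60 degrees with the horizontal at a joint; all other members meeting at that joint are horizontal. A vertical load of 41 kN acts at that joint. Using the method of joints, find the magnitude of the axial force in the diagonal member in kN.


At the joint, only the diagonal has a vertical component, so vertical equilibrium gives:
F * sin(60) = 41
F = 41 / sin(60)
= 41 / 0.866025
= 47.34 kN

47.34 kN


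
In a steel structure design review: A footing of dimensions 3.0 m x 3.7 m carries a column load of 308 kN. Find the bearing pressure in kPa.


A = 3.0 * 3.7 = 11.1 m^2
q = P / A = 308 / 11.1
= 27.7477 kPa

27.7477 kPa


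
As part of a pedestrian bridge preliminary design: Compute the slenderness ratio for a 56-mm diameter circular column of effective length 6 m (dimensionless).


Radius of gyration r = d / 4 = 56 / 4 = 14.0 mm
L_eff = 6000.0 mm
Slenderness ratio = L / r = 6000.0 / 14.0 = 428.57 (dimensionless)

428.57 (dimensionless)


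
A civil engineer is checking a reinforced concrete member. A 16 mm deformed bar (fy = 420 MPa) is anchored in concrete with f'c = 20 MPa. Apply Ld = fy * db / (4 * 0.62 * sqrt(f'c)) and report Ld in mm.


Ld = (fy * db) / (4 * 0.62 * sqrt(f'c))
= (420 * 16) / (4 * 0.62 * sqrt(20))
= 6720 / 11.0909
= 605.9 mm

605.9 mm


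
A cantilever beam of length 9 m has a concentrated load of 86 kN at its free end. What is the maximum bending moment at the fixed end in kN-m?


For a cantilever with a point load at the free end:
M_max = P * L = 86 * 9 = 774 kN-m

774 kN-m


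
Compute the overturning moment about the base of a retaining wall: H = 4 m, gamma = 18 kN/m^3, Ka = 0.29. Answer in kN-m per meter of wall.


Pa = 0.5 * Ka * gamma * H^2
= 0.5 * 0.29 * 18 * 4^2
= 41.76 kN/m
Arm = H / 3 = 4 / 3 = 1.3333 m
Mo = Pa * arm = Pa * H / 3 = 41.76 * 4 / 3 = 55.68 kN-m/m

55.68 kN-m/m


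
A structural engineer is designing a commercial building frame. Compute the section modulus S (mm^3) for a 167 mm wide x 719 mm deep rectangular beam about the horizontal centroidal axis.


S = b * h^2 / 6
= 167 * 719^2 / 6
= 167 * 516961 / 6
= 14388747.83 mm^3

14388747.83 mm^3


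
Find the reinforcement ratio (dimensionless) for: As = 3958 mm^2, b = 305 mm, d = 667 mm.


rho = As / (b * d)
= 3958 / (305 * 667)
= 3958 / 203435
= 0.019456 (dimensionless)

0.019456 (dimensionless)


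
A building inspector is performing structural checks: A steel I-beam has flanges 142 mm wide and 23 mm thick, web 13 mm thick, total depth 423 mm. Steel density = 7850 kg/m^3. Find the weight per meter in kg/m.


A_flanges = 2 * 142 * 23 = 6532 mm^2
A_web = (423 - 2 * 23) * 13 = 4901 mm^2
A_total = 6532 + 4901 = 11433 mm^2 = 0.011433 m^2
Weight = rho * A = 7850 * 0.011433 = 89.749 kg/m

89.749 kg/m


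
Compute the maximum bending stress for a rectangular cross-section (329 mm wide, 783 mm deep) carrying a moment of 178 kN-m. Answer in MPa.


I = b * h^3 / 12 = 329 * 783^3 / 12 = 13161334835.25 mm^4
y = h / 2 = 783 / 2 = 391.5 mm
M = 178 kN-m = 178000000.0 N-mm
sigma = M * y / I = 178000000.0 * 391.5 / 13161334835.25
= 5.29 MPa

5.29 MPa


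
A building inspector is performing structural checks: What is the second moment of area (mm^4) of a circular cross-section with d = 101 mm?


r = d / 2 = 101 / 2 = 50.5 mm
I = pi * r^4 / 4 = pi * 50.5^4 / 4
= 5108052.99 mm^4

5108052.99 mm^4


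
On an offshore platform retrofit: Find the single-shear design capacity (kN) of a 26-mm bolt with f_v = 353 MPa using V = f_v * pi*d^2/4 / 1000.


A = pi * d^2 / 4 = pi * 26^2 / 4 = 530.9292 mm^2
V = f_v * A / 1000 = 353 * 530.9292 / 1000
= 187.418 kN

187.418 kN


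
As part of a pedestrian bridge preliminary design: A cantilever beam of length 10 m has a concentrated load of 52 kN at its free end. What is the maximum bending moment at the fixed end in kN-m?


For a cantilever with a point load at the free end:
M_max = P * L = 52 * 10 = 520 kN-m

520 kN-m


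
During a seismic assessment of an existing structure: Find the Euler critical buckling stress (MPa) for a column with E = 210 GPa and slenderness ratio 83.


sigma_cr = pi^2 * E / lambda^2
= 9.8696 * 210000.0 / 83^2
= 9.8696 * 210000.0 / 6889
= 300.8589 MPa

300.8589 MPa


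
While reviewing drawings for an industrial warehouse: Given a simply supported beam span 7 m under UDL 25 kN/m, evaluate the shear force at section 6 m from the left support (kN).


R_A = w * L / 2 = 25 * 7 / 2 = 87.5 kN
V(x) = R_A - w * x = 87.5 - 25 * 6
= -62.5 kN

-62.5 kN


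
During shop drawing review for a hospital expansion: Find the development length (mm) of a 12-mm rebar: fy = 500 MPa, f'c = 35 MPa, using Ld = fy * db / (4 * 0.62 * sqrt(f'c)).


Ld = (fy * db) / (4 * 0.62 * sqrt(f'c))
= (500 * 12) / (4 * 0.62 * sqrt(35))
= 6000 / 14.6719
= 408.95 mm

408.95 mm


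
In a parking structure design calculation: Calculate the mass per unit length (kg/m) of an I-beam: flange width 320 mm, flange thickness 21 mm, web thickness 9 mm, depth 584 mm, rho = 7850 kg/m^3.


A_flanges = 2 * 320 * 21 = 13440 mm^2
A_web = (584 - 2 * 21) * 9 = 4878 mm^2
A_total = 13440 + 4878 = 18318 mm^2 = 0.018318 m^2
Weight = rho * A = 7850 * 0.018318 = 143.7963 kg/m

143.7963 kg/m


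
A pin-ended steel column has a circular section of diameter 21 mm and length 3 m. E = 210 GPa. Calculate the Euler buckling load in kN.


I = pi * d^4 / 64 = 9546.56 mm^4
L = 3000.0 mm
P_cr = pi^2 * E * I / L^2
= 9.8696 * 210000.0 * 9546.56 / 3000.0^2
= 2198.49 N = 2.1985 kN

2.1985 kN


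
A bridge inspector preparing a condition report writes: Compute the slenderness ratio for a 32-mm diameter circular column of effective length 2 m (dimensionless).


Radius of gyration r = d / 4 = 32 / 4 = 8.0 mm
L_eff = 2000.0 mm
Slenderness ratio = L / r = 2000.0 / 8.0 = 250.0 (dimensionless)

250.0 (dimensionless)


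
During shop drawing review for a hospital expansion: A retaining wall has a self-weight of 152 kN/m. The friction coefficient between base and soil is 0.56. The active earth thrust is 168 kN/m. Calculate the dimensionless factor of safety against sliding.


Resisting force = mu * W = 0.56 * 152 = 85.12 kN/m
FOS = Resisting / Driving = 85.12 / 168
= 0.5067 (dimensionless)

0.5067 (dimensionless)


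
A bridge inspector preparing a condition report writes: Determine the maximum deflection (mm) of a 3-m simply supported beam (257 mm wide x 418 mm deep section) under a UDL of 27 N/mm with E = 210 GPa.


I = 257 * 418^3 / 12 = 1564158368.67 mm^4
L = 3000.0 mm, w = 27 N/mm, E = 210000.0 MPa
delta = 5 * w * L^4 / (384 * E * I)
= 5 * 27 * 3000.0^4 / (384 * 210000.0 * 1564158368.67)
= 0.0867 mm

0.0867 mm


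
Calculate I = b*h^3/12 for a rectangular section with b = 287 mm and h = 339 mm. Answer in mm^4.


I = b * h^3 / 12
= 287 * 339^3 / 12
= 287 * 38958219 / 12
= 931750737.75 mm^4

931750737.75 mm^4


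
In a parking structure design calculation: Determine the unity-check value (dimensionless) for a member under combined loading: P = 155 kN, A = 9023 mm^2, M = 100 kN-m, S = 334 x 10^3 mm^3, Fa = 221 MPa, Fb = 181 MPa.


f_a = P / A = 155000.0 / 9023 = 17.1783 MPa
f_b = M / S = 100000000.0 / 334000.0 = 299.4012 MPa
Ratio = f_a / Fa + f_b / Fb
= 17.1783 / 221 + 299.4012 / 181
= 1.7319 (dimensionless)

1.7319 (dimensionless)


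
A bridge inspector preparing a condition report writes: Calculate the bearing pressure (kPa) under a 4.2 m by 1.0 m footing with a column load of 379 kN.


A = 4.2 * 1.0 = 4.2 m^2
q = P / A = 379 / 4.2
= 90.2381 kPa

90.2381 kPa


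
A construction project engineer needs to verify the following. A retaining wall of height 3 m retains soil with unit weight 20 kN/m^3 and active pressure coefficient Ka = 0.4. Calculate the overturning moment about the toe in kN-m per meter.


Pa = 0.5 * Ka * gamma * H^2
= 0.5 * 0.4 * 20 * 3^2
= 36.0 kN/m
Arm = H / 3 = 3 / 3 = 1.0 m
Mo = Pa * arm = Pa * H / 3 = 36.0 * 3 / 3 = 36.0 kN-m/m

36.0 kN-m/m


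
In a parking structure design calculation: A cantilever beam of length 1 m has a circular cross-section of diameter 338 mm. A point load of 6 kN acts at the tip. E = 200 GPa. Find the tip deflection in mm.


I = pi * d^4 / 64 = pi * 338^4 / 64 = 640673410.1 mm^4
L = 1000.0 mm, P = 6000.0 N, E = 200000.0 MPa
delta = P * L^3 / (3 * E * I)
= 6000.0 * 1000.0^3 / (3 * 200000.0 * 640673410.1)
= 0.0156 mm

0.0156 mm


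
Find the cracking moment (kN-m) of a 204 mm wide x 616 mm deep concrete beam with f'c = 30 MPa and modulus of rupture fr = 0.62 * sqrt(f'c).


fr = 0.62 * sqrt(30) = 0.62 * 5.4772 = 3.3959 MPa
I = 204 * 616^3 / 12 = 3973663232.0 mm^4
y_t = 308.0 mm
M_cr = fr * I / y_t = 3.3959 * 3973663232.0 / 308.0 N-mm
= 43.812 kN-m

43.812 kN-m


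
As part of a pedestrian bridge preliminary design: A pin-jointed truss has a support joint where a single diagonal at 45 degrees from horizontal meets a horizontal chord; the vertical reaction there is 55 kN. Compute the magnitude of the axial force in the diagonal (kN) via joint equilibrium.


At the joint, only the diagonal has a vertical component, so vertical equilibrium gives:
F * sin(45) = 55
F = 55 / sin(45)
= 55 / 0.707107
= 77.78 kN

77.78 kN


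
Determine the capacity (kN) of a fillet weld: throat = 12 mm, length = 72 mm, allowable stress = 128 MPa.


Strength = throat * length * allowable stress
= 12 * 72 * 128 N
= 110592 N
= 110.59 kN

110.59 kN


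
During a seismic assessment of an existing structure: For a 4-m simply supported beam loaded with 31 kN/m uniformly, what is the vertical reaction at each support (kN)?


Total load = w * L = 31 * 4 = 124 kN
By symmetry, each reaction R = total / 2 = 124 / 2 = 62.0 kN

62.0 kN


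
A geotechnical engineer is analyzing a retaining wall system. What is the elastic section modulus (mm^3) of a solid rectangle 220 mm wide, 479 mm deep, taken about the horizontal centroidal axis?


S = b * h^2 / 6
= 220 * 479^2 / 6
= 220 * 229441 / 6
= 8412836.67 mm^3

8412836.67 mm^3


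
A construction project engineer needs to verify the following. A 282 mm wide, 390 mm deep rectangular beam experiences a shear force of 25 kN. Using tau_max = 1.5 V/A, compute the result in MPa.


A = b * h = 282 * 390 = 109980 mm^2
V = 25 kN = 25000.0 N
tau_max = 1.5 * V / A = 1.5 * 25000.0 / 109980
= 0.341 MPa

0.341 MPa


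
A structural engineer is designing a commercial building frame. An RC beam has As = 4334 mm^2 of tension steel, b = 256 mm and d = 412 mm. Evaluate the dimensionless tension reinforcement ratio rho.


rho = As / (b * d)
= 4334 / (256 * 412)
= 4334 / 105472
= 0.041091 (dimensionless)

0.041091 (dimensionless)


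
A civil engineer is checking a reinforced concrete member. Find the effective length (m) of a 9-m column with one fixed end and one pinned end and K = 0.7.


L_eff = K * L
= 0.7 * 9
= 6.3 m

6.3 m


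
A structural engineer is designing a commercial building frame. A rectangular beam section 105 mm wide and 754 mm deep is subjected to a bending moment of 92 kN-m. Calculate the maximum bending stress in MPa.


I = b * h^3 / 12 = 105 * 754^3 / 12 = 3750784310.0 mm^4
y = h / 2 = 754 / 2 = 377.0 mm
M = 92 kN-m = 92000000.0 N-mm
sigma = M * y / I = 92000000.0 * 377.0 / 3750784310.0
= 9.25 MPa

9.25 MPa


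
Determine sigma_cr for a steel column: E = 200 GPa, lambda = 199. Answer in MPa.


sigma_cr = pi^2 * E / lambda^2
= 9.8696 * 200000.0 / 199^2
= 9.8696 * 200000.0 / 39601
= 49.8452 MPa

49.8452 MPa


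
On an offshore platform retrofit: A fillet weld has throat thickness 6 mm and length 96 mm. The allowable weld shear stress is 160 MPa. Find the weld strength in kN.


Strength = throat * length * allowable stress
= 6 * 96 * 160 N
= 92160 N
= 92.16 kN

92.16 kN


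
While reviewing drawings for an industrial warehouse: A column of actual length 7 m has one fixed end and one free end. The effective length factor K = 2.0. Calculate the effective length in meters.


L_eff = K * L
= 2.0 * 7
= 14.0 m

14.0 m


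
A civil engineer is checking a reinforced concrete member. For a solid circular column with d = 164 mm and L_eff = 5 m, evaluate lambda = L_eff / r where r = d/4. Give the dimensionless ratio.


Radius of gyration r = d / 4 = 164 / 4 = 41.0 mm
L_eff = 5000.0 mm
Slenderness ratio = L / r = 5000.0 / 41.0 = 121.95 (dimensionless)

121.95 (dimensionless)


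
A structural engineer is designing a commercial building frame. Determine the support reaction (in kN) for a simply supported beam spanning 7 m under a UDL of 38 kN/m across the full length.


Total load = w * L = 38 * 7 = 266 kN
By symmetry, each reaction R = total / 2 = 266 / 2 = 133.0 kN

133.0 kN


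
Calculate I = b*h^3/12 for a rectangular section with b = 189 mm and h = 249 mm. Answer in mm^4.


I = b * h^3 / 12
= 189 * 249^3 / 12
= 189 * 15438249 / 12
= 243152421.75 mm^4

243152421.75 mm^4


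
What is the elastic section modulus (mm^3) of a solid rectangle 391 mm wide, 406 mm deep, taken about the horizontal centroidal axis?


S = b * h^2 / 6
= 391 * 406^2 / 6
= 391 * 164836 / 6
= 10741812.67 mm^3

10741812.67 mm^3


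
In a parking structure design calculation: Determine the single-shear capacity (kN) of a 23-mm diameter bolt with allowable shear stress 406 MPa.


A = pi * d^2 / 4 = pi * 23^2 / 4 = 415.4756 mm^2
V = f_v * A / 1000 = 406 * 415.4756 / 1000
= 168.6831 kN

168.6831 kN


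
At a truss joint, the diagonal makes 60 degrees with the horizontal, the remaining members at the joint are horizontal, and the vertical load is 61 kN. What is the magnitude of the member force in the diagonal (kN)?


At the joint, only the diagonal has a vertical component, so vertical equilibrium gives:
F * sin(60) = 61
F = 61 / sin(60)
= 61 / 0.866025
= 70.44 kN

70.44 kN


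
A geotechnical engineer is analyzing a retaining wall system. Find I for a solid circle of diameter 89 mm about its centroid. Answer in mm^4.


r = d / 2 = 89 / 2 = 44.5 mm
I = pi * r^4 / 4 = pi * 44.5^4 / 4
= 3079852.55 mm^4

3079852.55 mm^4


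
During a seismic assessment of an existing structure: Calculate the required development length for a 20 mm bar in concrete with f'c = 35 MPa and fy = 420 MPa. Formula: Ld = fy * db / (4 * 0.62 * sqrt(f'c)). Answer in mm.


Ld = (fy * db) / (4 * 0.62 * sqrt(f'c))
= (420 * 20) / (4 * 0.62 * sqrt(35))
= 8400 / 14.6719
= 572.52 mm

572.52 mm


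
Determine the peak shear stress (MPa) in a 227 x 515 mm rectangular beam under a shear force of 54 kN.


A = b * h = 227 * 515 = 116905 mm^2
V = 54 kN = 54000.0 N
tau_max = 1.5 * V / A = 1.5 * 54000.0 / 116905
= 0.6929 MPa

0.6929 MPa


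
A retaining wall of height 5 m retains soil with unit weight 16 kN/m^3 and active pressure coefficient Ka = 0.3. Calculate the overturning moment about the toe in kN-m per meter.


Pa = 0.5 * Ka * gamma * H^2
= 0.5 * 0.3 * 16 * 5^2
= 60.0 kN/m
Arm = H / 3 = 5 / 3 = 1.6667 m
Mo = Pa * arm = Pa * H / 3 = 60.0 * 5 / 3 = 100.0 kN-m/m

100.0 kN-m/m


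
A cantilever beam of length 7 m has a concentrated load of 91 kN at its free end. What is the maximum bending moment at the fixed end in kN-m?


For a cantilever with a point load at the free end:
M_max = P * L = 91 * 7 = 637 kN-m

637 kN-m


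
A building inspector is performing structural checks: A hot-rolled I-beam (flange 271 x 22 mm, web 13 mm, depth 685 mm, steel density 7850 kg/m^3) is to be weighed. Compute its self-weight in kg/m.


A_flanges = 2 * 271 * 22 = 11924 mm^2
A_web = (685 - 2 * 22) * 13 = 8333 mm^2
A_total = 11924 + 8333 = 20257 mm^2 = 0.020257 m^2
Weight = rho * A = 7850 * 0.020257 = 159.0174 kg/m

159.0174 kg/m


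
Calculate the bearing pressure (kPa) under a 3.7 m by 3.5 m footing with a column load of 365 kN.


A = 3.7 * 3.5 = 12.95 m^2
q = P / A = 365 / 12.95
= 28.1853 kPa

28.1853 kPa


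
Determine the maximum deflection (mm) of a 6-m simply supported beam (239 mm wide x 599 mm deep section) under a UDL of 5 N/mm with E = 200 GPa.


I = 239 * 599^3 / 12 = 4280525830.08 mm^4
L = 6000.0 mm, w = 5 N/mm, E = 200000.0 MPa
delta = 5 * w * L^4 / (384 * E * I)
= 5 * 5 * 6000.0^4 / (384 * 200000.0 * 4280525830.08)
= 0.0986 mm

0.0986 mm


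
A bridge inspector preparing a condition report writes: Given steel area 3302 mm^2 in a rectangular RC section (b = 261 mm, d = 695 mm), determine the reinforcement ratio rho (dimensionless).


rho = As / (b * d)
= 3302 / (261 * 695)
= 3302 / 181395
= 0.018203 (dimensionless)

0.018203 (dimensionless)


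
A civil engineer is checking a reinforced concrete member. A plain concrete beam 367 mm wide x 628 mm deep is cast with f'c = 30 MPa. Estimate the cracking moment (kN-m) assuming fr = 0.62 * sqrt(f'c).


fr = 0.62 * sqrt(30) = 0.62 * 5.4772 = 3.3959 MPa
I = 367 * 628^3 / 12 = 7574670565.33 mm^4
y_t = 314.0 mm
M_cr = fr * I / y_t = 3.3959 * 7574670565.33 / 314.0 N-mm
= 81.9193 kN-m

81.9193 kN-m


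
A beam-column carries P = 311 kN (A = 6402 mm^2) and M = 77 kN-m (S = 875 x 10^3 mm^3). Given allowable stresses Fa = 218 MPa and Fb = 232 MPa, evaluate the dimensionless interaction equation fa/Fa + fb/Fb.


f_a = P / A = 311000.0 / 6402 = 48.5786 MPa
f_b = M / S = 77000000.0 / 875000.0 = 88.0 MPa
Ratio = f_a / Fa + f_b / Fb
= 48.5786 / 218 + 88.0 / 232
= 0.6021 (dimensionless)

0.6021 (dimensionless)


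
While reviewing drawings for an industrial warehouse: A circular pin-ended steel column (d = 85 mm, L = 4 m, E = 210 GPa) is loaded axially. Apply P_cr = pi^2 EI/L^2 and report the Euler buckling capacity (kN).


I = pi * d^4 / 64 = 2562392.19 mm^4
L = 4000.0 mm
P_cr = pi^2 * E * I / L^2
= 9.8696 * 210000.0 * 2562392.19 / 4000.0^2
= 331928.59 N = 331.9286 kN

331.9286 kN


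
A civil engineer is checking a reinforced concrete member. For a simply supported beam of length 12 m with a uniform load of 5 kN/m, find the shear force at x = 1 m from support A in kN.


R_A = w * L / 2 = 5 * 12 / 2 = 30.0 kN
V(x) = R_A - w * x = 30.0 - 5 * 1
= 25.0 kN

25.0 kN


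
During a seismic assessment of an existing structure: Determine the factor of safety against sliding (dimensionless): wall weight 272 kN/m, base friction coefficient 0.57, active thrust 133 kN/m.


Resisting force = mu * W = 0.57 * 272 = 155.04 kN/m
FOS = Resisting / Driving = 155.04 / 133
= 1.1657 (dimensionless)

1.1657 (dimensionless)


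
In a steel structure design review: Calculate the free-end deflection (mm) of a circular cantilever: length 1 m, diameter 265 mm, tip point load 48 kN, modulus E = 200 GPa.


I = pi * d^4 / 64 = pi * 265^4 / 64 = 242076925.22 mm^4
L = 1000.0 mm, P = 48000.0 N, E = 200000.0 MPa
delta = P * L^3 / (3 * E * I)
= 48000.0 * 1000.0^3 / (3 * 200000.0 * 242076925.22)
= 0.3305 mm

0.3305 mm


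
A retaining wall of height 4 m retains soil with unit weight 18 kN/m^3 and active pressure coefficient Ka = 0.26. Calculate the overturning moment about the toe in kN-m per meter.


Pa = 0.5 * Ka * gamma * H^2
= 0.5 * 0.26 * 18 * 4^2
= 37.44 kN/m
Arm = H / 3 = 4 / 3 = 1.3333 m
Mo = Pa * arm = Pa * H / 3 = 37.44 * 4 / 3 = 49.92 kN-m/m

49.92 kN-m/m


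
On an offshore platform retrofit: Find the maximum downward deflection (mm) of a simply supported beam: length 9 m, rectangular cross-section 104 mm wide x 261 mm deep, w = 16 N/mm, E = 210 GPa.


I = 104 * 261^3 / 12 = 154089702.0 mm^4
L = 9000.0 mm, w = 16 N/mm, E = 210000.0 MPa
delta = 5 * w * L^4 / (384 * E * I)
= 5 * 16 * 9000.0^4 / (384 * 210000.0 * 154089702.0)
= 42.2412 mm

42.2412 mm


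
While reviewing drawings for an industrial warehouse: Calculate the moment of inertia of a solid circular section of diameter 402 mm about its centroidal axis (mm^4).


r = d / 2 = 402 / 2 = 201.0 mm
I = pi * r^4 / 4 = pi * 201.0^4 / 4
= 1281958927.33 mm^4

1281958927.33 mm^4
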